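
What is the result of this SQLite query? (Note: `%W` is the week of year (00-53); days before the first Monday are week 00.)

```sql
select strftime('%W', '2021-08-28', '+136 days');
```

02

First apply '+136 days': 2021-08-28 → 2022-01-11.
2022-01-11 is a Tuesday. SQLite's %W counts Mondays since the year started; the result is 02.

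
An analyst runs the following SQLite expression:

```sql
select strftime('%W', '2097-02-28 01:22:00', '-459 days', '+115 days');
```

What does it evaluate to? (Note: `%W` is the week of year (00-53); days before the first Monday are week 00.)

12

First apply '-459 days', '+115 days': 2097-02-28 01:22:00 → 2096-03-21 01:22:00.
2096-03-21 is a Wednesday. SQLite's %W counts Mondays since the year started; the result is 12.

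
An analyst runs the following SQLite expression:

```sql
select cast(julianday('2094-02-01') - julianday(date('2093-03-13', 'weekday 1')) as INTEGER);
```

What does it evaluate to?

322

`weekday 1` advances to the next Monday; 2093-03-13 is a Friday, so it moves forward to 2093-03-16.
15 days remain in March 2093 after the 16th (31 − 16).
Full months from April 2093 through January 2094 contribute their day counts.
Then 1 day into February 2094.
Total: 15 + 30 + 31 + 30 + 31 + 31 + 30 + 31 + 30 + 31 + 31 + 1 = 322.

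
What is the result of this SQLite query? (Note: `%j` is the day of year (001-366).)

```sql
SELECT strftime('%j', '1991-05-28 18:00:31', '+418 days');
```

201

First apply '+418 days': 1991-05-28 18:00:31 → 1992-07-19 18:00:31.
Day-of-year for 1992-07-19: days since 1992-01-01 inclusive = 201, zero-padded to 201.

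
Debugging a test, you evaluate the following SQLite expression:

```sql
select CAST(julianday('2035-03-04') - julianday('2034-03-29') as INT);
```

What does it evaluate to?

2 days remain in March 2034 after the 29th (31 − 29).
Full months from April 2034 through February 2035 contribute their day counts.
Then 4 days into March 2035.
Total: 2 + 30 + 31 + 30 + 31 + 31 + 30 + 31 + 30 + 31 + 31 + 28 + 4 = 340.

340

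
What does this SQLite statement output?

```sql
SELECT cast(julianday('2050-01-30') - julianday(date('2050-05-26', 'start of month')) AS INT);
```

`start of month` rewinds 2050-05-26 to 2050-05-01.
1 day remains in January 2050 after the 30th (31 − 30).
February 2050: 28 days.
March 2050: 31 days.
April 2050: 30 days.
Then 1 day into May 2050.
Total: 1 + 28 + 31 + 30 + 1 = 91.
The subtraction is earlier − later, so the result is −91 → -91.

-91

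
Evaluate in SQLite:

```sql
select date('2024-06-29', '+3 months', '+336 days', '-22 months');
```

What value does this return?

Adding +3 months to 2024-06-29 gives 2024-09-29.
Applying '+336 days' to 2024-09-29: counting 336 days forward gives 2025-08-31.
Adding -22 months to 2025-08-31 gives 2023-10-31.

2023-10-31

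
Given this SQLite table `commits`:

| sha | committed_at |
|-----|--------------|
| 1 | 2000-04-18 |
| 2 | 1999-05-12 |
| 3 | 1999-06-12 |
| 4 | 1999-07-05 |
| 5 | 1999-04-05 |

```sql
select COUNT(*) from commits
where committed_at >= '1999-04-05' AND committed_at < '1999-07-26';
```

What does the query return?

Rows in [1999-04-05, 1999-07-26): 1999-05-12, 1999-06-12, 1999-07-05, 1999-04-05 → 4 rows.

4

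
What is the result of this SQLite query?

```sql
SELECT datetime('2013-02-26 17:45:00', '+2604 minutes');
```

2604 minutes = 43h 24m; +2604 minutes from 2013-02-26 17:45:00 is 2013-02-28 13:09:00 (crosses midnight).

2013-02-28 13:09:00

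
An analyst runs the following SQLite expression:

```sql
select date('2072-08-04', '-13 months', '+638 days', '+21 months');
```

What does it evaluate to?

2075-01-02

Adding -13 months to 2072-08-04 gives 2071-07-04.
Applying '+638 days' to 2071-07-04: counting 638 days forward gives 2073-04-02.
Adding +21 months to 2073-04-02 gives 2075-01-02.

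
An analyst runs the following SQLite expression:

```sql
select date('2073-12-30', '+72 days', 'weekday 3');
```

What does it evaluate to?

2074-03-14

Applying '+72 days' to 2073-12-30: counting 72 days forward gives 2074-03-12.
`weekday 3` advances to the next Wednesday; 2074-03-12 is a Monday, so it moves forward to 2074-03-14.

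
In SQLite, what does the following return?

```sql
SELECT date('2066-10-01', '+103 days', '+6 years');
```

2073-01-12

Applying '+103 days' to 2066-10-01: counting 103 days forward gives 2067-01-12.
Adding +6 years to 2067-01-12 gives 2073-01-12.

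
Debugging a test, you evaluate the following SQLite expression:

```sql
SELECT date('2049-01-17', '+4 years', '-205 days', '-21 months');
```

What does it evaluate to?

2050-09-26

Adding +4 years to 2049-01-17 gives 2053-01-17.
Applying '-205 days' to 2053-01-17: counting 205 days back gives 2052-06-26.
Adding -21 months to 2052-06-26 gives 2050-09-26.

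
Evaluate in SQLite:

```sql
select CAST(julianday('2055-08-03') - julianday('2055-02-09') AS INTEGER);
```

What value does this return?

19 days remain in February 2055 after the 9th (28 − 9).
March 2055: 31 days.
April 2055: 30 days.
May 2055: 31 days.
June 2055: 30 days.
July 2055: 31 days.
Then 3 days into August 2055.
Total: 19 + 31 + 30 + 31 + 30 + 31 + 3 = 175.

175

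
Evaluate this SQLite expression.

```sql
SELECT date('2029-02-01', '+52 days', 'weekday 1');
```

Applying '+52 days' to 2029-02-01: counting 52 days forward gives 2029-03-25.
`weekday 1` advances to the next Monday; 2029-03-25 is a Sunday, so it moves forward to 2029-03-26.

2029-03-26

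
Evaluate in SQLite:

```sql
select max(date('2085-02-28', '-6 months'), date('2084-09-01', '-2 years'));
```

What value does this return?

date('2085-02-28', '-6 months') → 2084-08-28.
date('2084-09-01', '-2 years') → 2082-09-01.
Later of the two is 2084-08-28.

2084-08-28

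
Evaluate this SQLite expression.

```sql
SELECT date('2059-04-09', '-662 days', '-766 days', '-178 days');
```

Applying '-662 days' to 2059-04-09: counting 662 days back gives 2057-06-16.
Applying '-766 days' to 2057-06-16: counting 766 days back gives 2055-05-12.
Applying '-178 days' to 2055-05-12: counting 178 days back gives 2054-11-15.

2054-11-15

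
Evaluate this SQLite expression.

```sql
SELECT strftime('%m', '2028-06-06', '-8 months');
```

First apply '-8 months': 2028-06-06 → 2027-10-06.
`%m` extracts the 2-digit month (01-12): 10.

10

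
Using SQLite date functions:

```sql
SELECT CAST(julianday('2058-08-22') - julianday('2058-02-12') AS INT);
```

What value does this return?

191

16 days remain in February 2058 after the 12th (28 − 12).
March 2058: 31 days.
April 2058: 30 days.
May 2058: 31 days.
June 2058: 30 days.
July 2058: 31 days.
Then 22 days into August 2058.
Total: 16 + 31 + 30 + 31 + 30 + 31 + 22 = 191.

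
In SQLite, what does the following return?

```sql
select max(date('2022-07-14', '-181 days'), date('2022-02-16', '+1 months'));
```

date('2022-07-14', '-181 days') → 2022-01-14.
date('2022-02-16', '+1 months') → 2022-03-16.
Later of the two is 2022-03-16.

2022-03-16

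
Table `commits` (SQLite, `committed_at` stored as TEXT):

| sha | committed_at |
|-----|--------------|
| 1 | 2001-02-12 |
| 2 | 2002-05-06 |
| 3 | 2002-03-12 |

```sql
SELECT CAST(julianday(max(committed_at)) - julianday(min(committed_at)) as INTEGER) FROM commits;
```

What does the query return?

448

MIN = 2001-02-12, MAX = 2002-05-06.
16 days remain in February 2001 after the 12th (28 − 12).
Full months from March 2001 through April 2002 contribute their day counts.
Then 6 days into May 2002.
Total: 16 + 31 + 30 + 31 + 30 + 31 + 31 + 30 + 31 + 30 + 31 + 31 + 28 + 31 + 30 + 6 = 448.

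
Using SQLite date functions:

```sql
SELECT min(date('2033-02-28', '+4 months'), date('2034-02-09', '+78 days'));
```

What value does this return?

date('2033-02-28', '+4 months') → 2033-06-28.
date('2034-02-09', '+78 days') → 2034-04-28.
Earlier of the two is 2033-06-28.

2033-06-28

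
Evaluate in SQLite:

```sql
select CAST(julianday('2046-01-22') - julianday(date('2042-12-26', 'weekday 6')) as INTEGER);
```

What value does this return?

`weekday 6` advances to the next Saturday; 2042-12-26 is a Friday, so it moves forward to 2042-12-27.
4 days remain in December 2042 after the 27th (31 − 27).
Full months from January 2043 through December 2045 contribute their day counts.
Then 22 days into January 2046.
Total: 4 + 31 + 28 + 31 + 30 + 31 + 30 + 31 + 31 + 30 + 31 + 30 + 31 + 31 + 29 + 31 + 30 + 31 + 30 + 31 + 31 + 30 + 31 + 30 + 31 + 31 + 28 + 31 + 30 + 31 + 30 + 31 + 31 + 30 + 31 + 30 + 31 + 22 = 1122.

1122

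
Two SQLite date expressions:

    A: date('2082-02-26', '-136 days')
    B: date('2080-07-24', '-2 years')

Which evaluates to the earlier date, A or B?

A = 2081-10-13.
B = 2078-07-24.
B is earlier.

B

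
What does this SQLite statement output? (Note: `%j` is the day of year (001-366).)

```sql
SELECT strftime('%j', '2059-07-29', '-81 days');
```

First apply '-81 days': 2059-07-29 → 2059-05-09.
Day-of-year for 2059-05-09: days since 2059-01-01 inclusive = 129, zero-padded to 129.

129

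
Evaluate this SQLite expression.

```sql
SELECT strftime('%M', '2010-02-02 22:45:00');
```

45

`%M` extracts the 2-digit minute: 45.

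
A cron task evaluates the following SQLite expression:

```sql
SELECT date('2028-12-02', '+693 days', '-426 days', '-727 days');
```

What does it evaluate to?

Applying '+693 days' to 2028-12-02: counting 693 days forward gives 2030-10-26.
Applying '-426 days' to 2030-10-26: counting 426 days back gives 2029-08-26.
Applying '-727 days' to 2029-08-26: counting 727 days back gives 2027-08-30.

2027-08-30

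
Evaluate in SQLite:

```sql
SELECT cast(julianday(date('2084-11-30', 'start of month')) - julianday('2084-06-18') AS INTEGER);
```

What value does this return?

136

`start of month` rewinds 2084-11-30 to 2084-11-01.
12 days remain in June 2084 after the 18th (30 − 18).
July 2084: 31 days.
August 2084: 31 days.
September 2084: 30 days.
October 2084: 31 days.
Then 1 day into November 2084.
Total: 12 + 31 + 31 + 30 + 31 + 1 = 136.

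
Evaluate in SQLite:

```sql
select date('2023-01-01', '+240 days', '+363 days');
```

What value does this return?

Applying '+240 days' to 2023-01-01: counting 240 days forward gives 2023-08-29.
Applying '+363 days' to 2023-08-29: counting 363 days forward gives 2024-08-26.

2024-08-26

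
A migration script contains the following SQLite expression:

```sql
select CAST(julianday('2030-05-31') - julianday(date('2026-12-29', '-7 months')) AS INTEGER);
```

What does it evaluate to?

1463

Adding -7 months to 2026-12-29 gives 2026-05-29.
2 days remain in May 2026 after the 29th (31 − 29).
Full months from June 2026 through April 2030 contribute their day counts.
Then 31 days into May 2030.
Total: 2 + 30 + 31 + 31 + 30 + 31 + 30 + 31 + 31 + 28 + 31 + 30 + 31 + 30 + 31 + 31 + 30 + 31 + 30 + 31 + 31 + 29 + 31 + 30 + 31 + 30 + 31 + 31 + 30 + 31 + 30 + 31 + 31 + 28 + 31 + 30 + 31 + 30 + 31 + 31 + 30 + 31 + 30 + 31 + 31 + 28 + 31 + 30 + 31 = 1463.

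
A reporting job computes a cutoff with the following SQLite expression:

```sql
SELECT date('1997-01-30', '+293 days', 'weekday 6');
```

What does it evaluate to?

Applying '+293 days' to 1997-01-30: counting 293 days forward gives 1997-11-19.
`weekday 6` advances to the next Saturday; 1997-11-19 is a Wednesday, so it moves forward to 1997-11-22.

1997-11-22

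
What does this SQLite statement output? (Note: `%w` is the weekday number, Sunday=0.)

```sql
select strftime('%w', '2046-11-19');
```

1

2046-11-19 is a Monday; with Sunday=0 that is 1.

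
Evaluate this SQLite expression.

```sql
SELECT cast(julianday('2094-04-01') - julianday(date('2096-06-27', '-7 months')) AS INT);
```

-605

Adding -7 months to 2096-06-27 gives 2095-11-27.
29 days remain in April 2094 after the 1st (30 − 1).
Full months from May 2094 through October 2095 contribute their day counts.
Then 27 days into November 2095.
Total: 29 + 31 + 30 + 31 + 31 + 30 + 31 + 30 + 31 + 31 + 28 + 31 + 30 + 31 + 30 + 31 + 31 + 30 + 31 + 27 = 605.
The subtraction is earlier − later, so the result is −605 → -605.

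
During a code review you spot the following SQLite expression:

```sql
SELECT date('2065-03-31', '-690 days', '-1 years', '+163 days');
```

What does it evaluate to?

2062-10-21

Applying '-690 days' to 2065-03-31: counting 690 days back gives 2063-05-11.
Adding -1 year to 2063-05-11 gives 2062-05-11.
Applying '+163 days' to 2062-05-11: counting 163 days forward gives 2062-10-21.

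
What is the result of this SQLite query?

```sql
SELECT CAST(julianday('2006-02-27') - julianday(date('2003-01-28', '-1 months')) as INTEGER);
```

Adding -1 month to 2003-01-28 gives 2002-12-28.
3 days remain in December 2002 after the 28th (31 − 28).
Full months from January 2003 through January 2006 contribute their day counts.
Then 27 days into February 2006.
Total: 3 + 31 + 28 + 31 + 30 + 31 + 30 + 31 + 31 + 30 + 31 + 30 + 31 + 31 + 29 + 31 + 30 + 31 + 30 + 31 + 31 + 30 + 31 + 30 + 31 + 31 + 28 + 31 + 30 + 31 + 30 + 31 + 31 + 30 + 31 + 30 + 31 + 31 + 27 = 1157.

1157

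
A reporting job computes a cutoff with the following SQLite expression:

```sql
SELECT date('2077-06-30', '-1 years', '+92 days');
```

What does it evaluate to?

Adding -1 year to 2077-06-30 gives 2076-06-30.
Applying '+92 days' to 2076-06-30: counting 92 days forward gives 2076-09-30.

2076-09-30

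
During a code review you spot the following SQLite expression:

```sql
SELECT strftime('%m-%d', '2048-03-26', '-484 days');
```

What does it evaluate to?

First apply '-484 days': 2048-03-26 → 2046-11-28.
`%m-%d` extracts the month-day: 11-28.

11-28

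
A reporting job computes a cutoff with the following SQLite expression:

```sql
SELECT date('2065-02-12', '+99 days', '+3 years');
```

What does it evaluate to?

2068-05-22

Applying '+99 days' to 2065-02-12: counting 99 days forward gives 2065-05-22.
Adding +3 years to 2065-05-22 gives 2068-05-22.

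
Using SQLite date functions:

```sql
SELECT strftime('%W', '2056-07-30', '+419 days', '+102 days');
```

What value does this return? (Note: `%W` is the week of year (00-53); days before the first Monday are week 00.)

First apply '+419 days', '+102 days': 2056-07-30 → 2058-01-02.
2058-01-02 is a Wednesday. SQLite's %W counts Mondays since the year started; the result is 00.

00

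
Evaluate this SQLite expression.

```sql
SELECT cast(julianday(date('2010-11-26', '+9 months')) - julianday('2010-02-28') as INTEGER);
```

544

Adding +9 months to 2010-11-26 gives 2011-08-26.
0 days remain in February 2010 after the 28th (28 − 28).
Full months from March 2010 through July 2011 contribute their day counts.
Then 26 days into August 2011.
Total: 0 + 31 + 30 + 31 + 30 + 31 + 31 + 30 + 31 + 30 + 31 + 31 + 28 + 31 + 30 + 31 + 30 + 31 + 26 = 544.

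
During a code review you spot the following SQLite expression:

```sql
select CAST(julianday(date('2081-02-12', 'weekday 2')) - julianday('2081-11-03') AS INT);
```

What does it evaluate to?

`weekday 2` advances to the next Tuesday; 2081-02-12 is a Wednesday, so it moves forward to 2081-02-18.
10 days remain in February 2081 after the 18th (28 − 18).
Full months from March 2081 through October 2081 contribute their day counts.
Then 3 days into November 2081.
Total: 10 + 31 + 30 + 31 + 30 + 31 + 31 + 30 + 31 + 3 = 258.
The subtraction is earlier − later, so the result is −258 → -258.

-258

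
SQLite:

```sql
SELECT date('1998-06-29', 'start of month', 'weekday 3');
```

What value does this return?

`start of month` rewinds 1998-06-29 to 1998-06-01.
`weekday 3` advances to the next Wednesday; 1998-06-01 is a Monday, so it moves forward to 1998-06-03.

1998-06-03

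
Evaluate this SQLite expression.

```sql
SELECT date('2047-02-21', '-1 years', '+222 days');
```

Adding -1 year to 2047-02-21 gives 2046-02-21.
Applying '+222 days' to 2046-02-21: counting 222 days forward gives 2046-10-01.

2046-10-01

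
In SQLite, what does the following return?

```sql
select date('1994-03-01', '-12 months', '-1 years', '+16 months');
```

Adding -12 months to 1994-03-01 gives 1993-03-01.
Adding -1 year to 1993-03-01 gives 1992-03-01.
Adding +16 months to 1992-03-01 gives 1993-07-01.

1993-07-01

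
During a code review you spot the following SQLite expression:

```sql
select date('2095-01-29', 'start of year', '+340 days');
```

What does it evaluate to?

2095-12-07

`start of year` rewinds 2095-01-29 to 2095-01-01.
Applying '+340 days' to 2095-01-01: counting 340 days forward gives 2095-12-07.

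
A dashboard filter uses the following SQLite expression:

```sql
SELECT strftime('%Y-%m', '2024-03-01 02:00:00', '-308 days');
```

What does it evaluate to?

2023-04

First apply '-308 days': 2024-03-01 02:00:00 → 2023-04-28 02:00:00.
`%Y-%m` extracts the year-month: 2023-04.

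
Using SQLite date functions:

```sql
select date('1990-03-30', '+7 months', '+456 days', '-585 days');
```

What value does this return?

Adding +7 months to 1990-03-30 gives 1990-10-30.
Applying '+456 days' to 1990-10-30: counting 456 days forward gives 1992-01-29.
Applying '-585 days' to 1992-01-29: counting 585 days back gives 1990-06-23.

1990-06-23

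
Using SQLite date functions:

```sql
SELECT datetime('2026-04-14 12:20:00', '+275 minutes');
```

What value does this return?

2026-04-14 16:55:00

275 minutes = 4h 35m; +275 minutes from 2026-04-14 12:20:00 is 2026-04-14 16:55:00.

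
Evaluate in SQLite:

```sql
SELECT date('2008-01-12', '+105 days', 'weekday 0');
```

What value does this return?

Applying '+105 days' to 2008-01-12: counting 105 days forward gives 2008-04-26.
`weekday 0` advances to the next Sunday; 2008-04-26 is a Saturday, so it moves forward to 2008-04-27.

2008-04-27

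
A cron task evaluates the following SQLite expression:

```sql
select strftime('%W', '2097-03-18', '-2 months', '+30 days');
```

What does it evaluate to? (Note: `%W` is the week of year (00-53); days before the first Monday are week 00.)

06

First apply '-2 months', '+30 days': 2097-03-18 → 2097-02-17.
2097-02-17 is a Sunday. SQLite's %W counts Mondays since the year started; the result is 06.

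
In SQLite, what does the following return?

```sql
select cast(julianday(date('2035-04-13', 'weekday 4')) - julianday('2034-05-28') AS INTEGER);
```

`weekday 4` advances to the next Thursday; 2035-04-13 is a Friday, so it moves forward to 2035-04-19.
3 days remain in May 2034 after the 28th (31 − 28).
Full months from June 2034 through March 2035 contribute their day counts.
Then 19 days into April 2035.
Total: 3 + 30 + 31 + 31 + 30 + 31 + 30 + 31 + 31 + 28 + 31 + 19 = 326.

326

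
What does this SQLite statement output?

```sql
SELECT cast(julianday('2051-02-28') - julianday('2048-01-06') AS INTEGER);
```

25 days remain in January 2048 after the 6th (31 − 6).
Full months from February 2048 through January 2051 contribute their day counts.
Then 28 days into February 2051.
Total: 25 + 29 + 31 + 30 + 31 + 30 + 31 + 31 + 30 + 31 + 30 + 31 + 31 + 28 + 31 + 30 + 31 + 30 + 31 + 31 + 30 + 31 + 30 + 31 + 31 + 28 + 31 + 30 + 31 + 30 + 31 + 31 + 30 + 31 + 30 + 31 + 31 + 28 = 1149.

1149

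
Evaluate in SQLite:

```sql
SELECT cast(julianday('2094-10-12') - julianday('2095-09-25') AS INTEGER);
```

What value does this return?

-348

19 days remain in October 2094 after the 12th (31 − 12).
Full months from November 2094 through August 2095 contribute their day counts.
Then 25 days into September 2095.
Total: 19 + 30 + 31 + 31 + 28 + 31 + 30 + 31 + 30 + 31 + 31 + 25 = 348.
The subtraction is earlier − later, so the result is −348 → -348.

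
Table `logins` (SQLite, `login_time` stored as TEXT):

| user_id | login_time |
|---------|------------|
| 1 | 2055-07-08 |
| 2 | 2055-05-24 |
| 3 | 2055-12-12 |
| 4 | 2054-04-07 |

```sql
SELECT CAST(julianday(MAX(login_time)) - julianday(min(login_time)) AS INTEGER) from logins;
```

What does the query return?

614

MIN = 2054-04-07, MAX = 2055-12-12.
23 days remain in April 2054 after the 7th (30 − 7).
Full months from May 2054 through November 2055 contribute their day counts.
Then 12 days into December 2055.
Total: 23 + 31 + 30 + 31 + 31 + 30 + 31 + 30 + 31 + 31 + 28 + 31 + 30 + 31 + 30 + 31 + 31 + 30 + 31 + 30 + 12 = 614.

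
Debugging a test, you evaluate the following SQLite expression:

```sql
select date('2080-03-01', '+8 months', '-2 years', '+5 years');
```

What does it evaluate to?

2083-11-01

Adding +8 months to 2080-03-01 gives 2080-11-01.
Adding -2 years to 2080-11-01 gives 2078-11-01.
Adding +5 years to 2078-11-01 gives 2083-11-01.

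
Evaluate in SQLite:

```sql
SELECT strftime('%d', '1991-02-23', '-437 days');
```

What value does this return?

13

First apply '-437 days': 1991-02-23 → 1989-12-13.
`%d` extracts the 2-digit day of month: 13.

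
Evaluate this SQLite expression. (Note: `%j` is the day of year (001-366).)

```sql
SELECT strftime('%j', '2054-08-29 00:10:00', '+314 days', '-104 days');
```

First apply '+314 days', '-104 days': 2054-08-29 00:10:00 → 2055-03-27 00:10:00.
Day-of-year for 2055-03-27: days since 2055-01-01 inclusive = 86, zero-padded to 086.

086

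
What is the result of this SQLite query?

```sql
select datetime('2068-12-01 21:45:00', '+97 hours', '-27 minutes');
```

2068-12-05 22:18:00

+97 hours from 2068-12-01 21:45:00 is 2068-12-05 22:45:00 (crosses midnight).
-27 minutes from 2068-12-05 22:45:00 is 2068-12-05 22:18:00.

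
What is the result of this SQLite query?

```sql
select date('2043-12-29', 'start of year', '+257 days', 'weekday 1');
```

`start of year` rewinds 2043-12-29 to 2043-01-01.
Applying '+257 days' to 2043-01-01: counting 257 days forward gives 2043-09-15.
`weekday 1` advances to the next Monday; 2043-09-15 is a Tuesday, so it moves forward to 2043-09-21.

2043-09-21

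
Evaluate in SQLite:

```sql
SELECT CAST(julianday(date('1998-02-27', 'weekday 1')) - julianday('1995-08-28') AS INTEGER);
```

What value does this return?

`weekday 1` advances to the next Monday; 1998-02-27 is a Friday, so it moves forward to 1998-03-02.
3 days remain in August 1995 after the 28th (31 − 28).
Full months from September 1995 through February 1998 contribute their day counts.
Then 2 days into March 1998.
Total: 3 + 30 + 31 + 30 + 31 + 31 + 29 + 31 + 30 + 31 + 30 + 31 + 31 + 30 + 31 + 30 + 31 + 31 + 28 + 31 + 30 + 31 + 30 + 31 + 31 + 30 + 31 + 30 + 31 + 31 + 28 + 2 = 917.

917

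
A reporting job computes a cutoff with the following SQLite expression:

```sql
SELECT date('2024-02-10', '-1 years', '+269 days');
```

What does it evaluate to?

2023-11-06

Adding -1 year to 2024-02-10 gives 2023-02-10.
Applying '+269 days' to 2023-02-10: counting 269 days forward gives 2023-11-06.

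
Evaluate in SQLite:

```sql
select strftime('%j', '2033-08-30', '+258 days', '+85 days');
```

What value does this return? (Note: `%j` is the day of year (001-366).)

First apply '+258 days', '+85 days': 2033-08-30 → 2034-08-08.
Day-of-year for 2034-08-08: days since 2034-01-01 inclusive = 220, zero-padded to 220.

220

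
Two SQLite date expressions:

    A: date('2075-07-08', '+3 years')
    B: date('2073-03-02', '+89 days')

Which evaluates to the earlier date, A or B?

B

A = 2078-07-08.
B = 2073-05-30.
B is earlier.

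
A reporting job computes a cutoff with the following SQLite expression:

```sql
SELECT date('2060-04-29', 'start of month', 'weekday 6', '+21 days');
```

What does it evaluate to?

2060-04-24

`start of month` rewinds 2060-04-29 to 2060-04-01.
`weekday 6` advances to the next Saturday; 2060-04-01 is a Thursday, so it moves forward to 2060-04-03.
Advancing 21 more days within April lands on 2060-04-24.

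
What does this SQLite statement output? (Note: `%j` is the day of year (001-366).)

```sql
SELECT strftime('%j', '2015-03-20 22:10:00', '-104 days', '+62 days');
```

037

First apply '-104 days', '+62 days': 2015-03-20 22:10:00 → 2015-02-06 22:10:00.
Day-of-year for 2015-02-06: days since 2015-01-01 inclusive = 37, zero-padded to 037.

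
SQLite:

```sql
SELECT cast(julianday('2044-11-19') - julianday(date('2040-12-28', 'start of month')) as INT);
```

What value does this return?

`start of month` rewinds 2040-12-28 to 2040-12-01.
30 days remain in December 2040 after the 1st (31 − 1).
Full months from January 2041 through October 2044 contribute their day counts.
Then 19 days into November 2044.
Total: 30 + 31 + 28 + 31 + 30 + 31 + 30 + 31 + 31 + 30 + 31 + 30 + 31 + 31 + 28 + 31 + 30 + 31 + 30 + 31 + 31 + 30 + 31 + 30 + 31 + 31 + 28 + 31 + 30 + 31 + 30 + 31 + 31 + 30 + 31 + 30 + 31 + 31 + 29 + 31 + 30 + 31 + 30 + 31 + 31 + 30 + 31 + 19 = 1449.

1449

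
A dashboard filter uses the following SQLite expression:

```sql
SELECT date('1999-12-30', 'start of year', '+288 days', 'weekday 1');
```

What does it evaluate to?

`start of year` rewinds 1999-12-30 to 1999-01-01.
Applying '+288 days' to 1999-01-01: counting 288 days forward gives 1999-10-16.
`weekday 1` advances to the next Monday; 1999-10-16 is a Saturday, so it moves forward to 1999-10-18.

1999-10-18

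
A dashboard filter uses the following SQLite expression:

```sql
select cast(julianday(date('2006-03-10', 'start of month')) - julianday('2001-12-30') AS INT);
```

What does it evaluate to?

`start of month` rewinds 2006-03-10 to 2006-03-01.
1 day remains in December 2001 after the 30th (31 − 30).
Full months from January 2002 through February 2006 contribute their day counts.
Then 1 day into March 2006.
Total: 1 + 31 + 28 + 31 + 30 + 31 + 30 + 31 + 31 + 30 + 31 + 30 + 31 + 31 + 28 + 31 + 30 + 31 + 30 + 31 + 31 + 30 + 31 + 30 + 31 + 31 + 29 + 31 + 30 + 31 + 30 + 31 + 31 + 30 + 31 + 30 + 31 + 31 + 28 + 31 + 30 + 31 + 30 + 31 + 31 + 30 + 31 + 30 + 31 + 31 + 28 + 1 = 1522.

1522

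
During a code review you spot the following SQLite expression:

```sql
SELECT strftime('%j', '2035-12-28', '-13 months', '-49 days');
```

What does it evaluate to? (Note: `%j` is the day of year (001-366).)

First apply '-13 months', '-49 days': 2035-12-28 → 2034-10-10.
Day-of-year for 2034-10-10: days since 2034-01-01 inclusive = 283, zero-padded to 283.

283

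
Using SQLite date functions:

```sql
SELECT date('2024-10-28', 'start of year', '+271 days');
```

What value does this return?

`start of year` rewinds 2024-10-28 to 2024-01-01.
Applying '+271 days' to 2024-01-01: counting 271 days forward gives 2024-09-28.

2024-09-28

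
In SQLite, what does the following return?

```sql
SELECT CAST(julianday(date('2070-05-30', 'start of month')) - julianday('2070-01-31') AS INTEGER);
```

`start of month` rewinds 2070-05-30 to 2070-05-01.
0 days remain in January 2070 after the 31st (31 − 31).
February 2070: 28 days.
March 2070: 31 days.
April 2070: 30 days.
Then 1 day into May 2070.
Total: 0 + 28 + 31 + 30 + 1 = 90.

90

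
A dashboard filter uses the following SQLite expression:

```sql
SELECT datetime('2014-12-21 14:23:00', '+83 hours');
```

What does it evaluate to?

2014-12-25 01:23:00

+83 hours from 2014-12-21 14:23:00 is 2014-12-25 01:23:00 (crosses midnight).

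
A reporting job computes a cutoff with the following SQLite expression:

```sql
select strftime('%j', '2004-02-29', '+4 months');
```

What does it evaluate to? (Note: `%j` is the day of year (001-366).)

181

First apply '+4 months': 2004-02-29 → 2004-06-29.
Day-of-year for 2004-06-29: days since 2004-01-01 inclusive = 181, zero-padded to 181.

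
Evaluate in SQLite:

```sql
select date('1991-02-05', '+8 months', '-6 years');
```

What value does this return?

Adding +8 months to 1991-02-05 gives 1991-10-05.
Adding -6 years to 1991-10-05 gives 1985-10-05.

1985-10-05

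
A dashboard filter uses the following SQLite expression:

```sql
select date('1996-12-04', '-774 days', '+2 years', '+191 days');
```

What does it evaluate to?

1997-05-01

Applying '-774 days' to 1996-12-04: counting 774 days back gives 1994-10-22.
Adding +2 years to 1994-10-22 gives 1996-10-22.
Applying '+191 days' to 1996-10-22: counting 191 days forward gives 1997-05-01.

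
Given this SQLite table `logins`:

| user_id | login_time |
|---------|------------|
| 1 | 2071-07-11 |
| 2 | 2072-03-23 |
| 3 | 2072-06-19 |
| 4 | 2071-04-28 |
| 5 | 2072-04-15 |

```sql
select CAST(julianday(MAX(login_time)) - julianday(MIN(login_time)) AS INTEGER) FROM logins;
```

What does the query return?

418

MIN = 2071-04-28, MAX = 2072-06-19.
2 days remain in April 2071 after the 28th (30 − 28).
Full months from May 2071 through May 2072 contribute their day counts.
Then 19 days into June 2072.
Total: 2 + 31 + 30 + 31 + 31 + 30 + 31 + 30 + 31 + 31 + 29 + 31 + 30 + 31 + 19 = 418.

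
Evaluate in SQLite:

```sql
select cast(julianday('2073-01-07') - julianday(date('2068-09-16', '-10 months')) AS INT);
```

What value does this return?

Adding -10 months to 2068-09-16 gives 2067-11-16.
14 days remain in November 2067 after the 16th (30 − 16).
Full months from December 2067 through December 2072 contribute their day counts.
Then 7 days into January 2073.
Total: 14 + 31 + 31 + 29 + 31 + 30 + 31 + 30 + 31 + 31 + 30 + 31 + 30 + 31 + 31 + 28 + 31 + 30 + 31 + 30 + 31 + 31 + 30 + 31 + 30 + 31 + 31 + 28 + 31 + 30 + 31 + 30 + 31 + 31 + 30 + 31 + 30 + 31 + 31 + 28 + 31 + 30 + 31 + 30 + 31 + 31 + 30 + 31 + 30 + 31 + 31 + 29 + 31 + 30 + 31 + 30 + 31 + 31 + 30 + 31 + 30 + 31 + 7 = 1879.

1879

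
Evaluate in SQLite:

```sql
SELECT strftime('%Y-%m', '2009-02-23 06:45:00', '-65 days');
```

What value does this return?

2008-12

First apply '-65 days': 2009-02-23 06:45:00 → 2008-12-20 06:45:00.
`%Y-%m` extracts the year-month: 2008-12.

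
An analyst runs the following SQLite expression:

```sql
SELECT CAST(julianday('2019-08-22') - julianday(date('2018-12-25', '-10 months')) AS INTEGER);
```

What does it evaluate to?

Adding -10 months to 2018-12-25 gives 2018-02-25.
3 days remain in February 2018 after the 25th (28 − 25).
Full months from March 2018 through July 2019 contribute their day counts.
Then 22 days into August 2019.
Total: 3 + 31 + 30 + 31 + 30 + 31 + 31 + 30 + 31 + 30 + 31 + 31 + 28 + 31 + 30 + 31 + 30 + 31 + 22 = 543.

543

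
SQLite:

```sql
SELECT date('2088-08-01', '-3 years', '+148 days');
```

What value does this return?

Adding -3 years to 2088-08-01 gives 2085-08-01.
Applying '+148 days' to 2085-08-01: counting 148 days forward gives 2085-12-27.

2085-12-27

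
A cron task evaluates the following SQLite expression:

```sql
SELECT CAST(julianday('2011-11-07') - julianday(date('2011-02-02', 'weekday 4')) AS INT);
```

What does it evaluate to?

277

`weekday 4` advances to the next Thursday; 2011-02-02 is a Wednesday, so it moves forward to 2011-02-03.
25 days remain in February 2011 after the 3rd (28 − 3).
Full months from March 2011 through October 2011 contribute their day counts.
Then 7 days into November 2011.
Total: 25 + 31 + 30 + 31 + 30 + 31 + 31 + 30 + 31 + 7 = 277.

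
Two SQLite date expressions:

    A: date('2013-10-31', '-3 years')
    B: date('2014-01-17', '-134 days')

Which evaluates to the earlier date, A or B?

A = 2010-10-31.
B = 2013-09-05.
A is earlier.

A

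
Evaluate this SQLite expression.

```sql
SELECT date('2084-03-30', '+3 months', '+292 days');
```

2085-04-18

Adding +3 months to 2084-03-30 gives 2084-06-30.
Applying '+292 days' to 2084-06-30: counting 292 days forward gives 2085-04-18.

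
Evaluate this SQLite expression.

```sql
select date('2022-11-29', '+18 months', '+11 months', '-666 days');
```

Adding +18 months to 2022-11-29 gives 2024-05-29.
Adding +11 months to 2024-05-29 gives 2025-04-29.
Applying '-666 days' to 2025-04-29: counting 666 days back gives 2023-07-03.

2023-07-03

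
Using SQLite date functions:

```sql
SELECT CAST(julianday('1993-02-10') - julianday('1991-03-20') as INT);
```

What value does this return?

693

11 days remain in March 1991 after the 20th (31 − 20).
Full months from April 1991 through January 1993 contribute their day counts.
Then 10 days into February 1993.
Total: 11 + 30 + 31 + 30 + 31 + 31 + 30 + 31 + 30 + 31 + 31 + 29 + 31 + 30 + 31 + 30 + 31 + 31 + 30 + 31 + 30 + 31 + 31 + 10 = 693.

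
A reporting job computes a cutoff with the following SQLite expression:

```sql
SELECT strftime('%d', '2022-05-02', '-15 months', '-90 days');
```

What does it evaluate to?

First apply '-15 months', '-90 days': 2022-05-02 → 2020-11-04.
`%d` extracts the 2-digit day of month: 04.

04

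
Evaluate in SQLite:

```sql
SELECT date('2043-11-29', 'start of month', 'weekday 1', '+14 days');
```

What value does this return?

2043-11-16

`start of month` rewinds 2043-11-29 to 2043-11-01.
`weekday 1` advances to the next Monday; 2043-11-01 is a Sunday, so it moves forward to 2043-11-02.
Advancing 14 more days within November lands on 2043-11-16.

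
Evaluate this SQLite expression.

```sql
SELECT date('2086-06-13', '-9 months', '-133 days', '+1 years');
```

2086-05-03

Adding -9 months to 2086-06-13 gives 2085-09-13.
Applying '-133 days' to 2085-09-13: counting 133 days back gives 2085-05-03.
Adding +1 year to 2085-05-03 gives 2086-05-03.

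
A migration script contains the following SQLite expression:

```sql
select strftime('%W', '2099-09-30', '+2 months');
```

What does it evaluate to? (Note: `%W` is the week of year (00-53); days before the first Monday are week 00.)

48

First apply '+2 months': 2099-09-30 → 2099-11-30.
2099-11-30 is a Monday. SQLite's %W counts Mondays since the year started; the result is 48.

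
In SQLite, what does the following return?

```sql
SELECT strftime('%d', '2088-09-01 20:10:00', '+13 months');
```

01

First apply '+13 months': 2088-09-01 20:10:00 → 2089-10-01 20:10:00.
`%d` extracts the 2-digit day of month: 01.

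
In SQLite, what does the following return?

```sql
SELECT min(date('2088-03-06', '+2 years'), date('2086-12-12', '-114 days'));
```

date('2088-03-06', '+2 years') → 2090-03-06.
date('2086-12-12', '-114 days') → 2086-08-20.
Earlier of the two is 2086-08-20.

2086-08-20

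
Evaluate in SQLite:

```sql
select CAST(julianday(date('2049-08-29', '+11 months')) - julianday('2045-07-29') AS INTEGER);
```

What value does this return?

Adding +11 months to 2049-08-29 gives 2050-07-29.
2 days remain in July 2045 after the 29th (31 − 29).
Full months from August 2045 through June 2050 contribute their day counts.
Then 29 days into July 2050.
Total: 2 + 31 + 30 + 31 + 30 + 31 + 31 + 28 + 31 + 30 + 31 + 30 + 31 + 31 + 30 + 31 + 30 + 31 + 31 + 28 + 31 + 30 + 31 + 30 + 31 + 31 + 30 + 31 + 30 + 31 + 31 + 29 + 31 + 30 + 31 + 30 + 31 + 31 + 30 + 31 + 30 + 31 + 31 + 28 + 31 + 30 + 31 + 30 + 31 + 31 + 30 + 31 + 30 + 31 + 31 + 28 + 31 + 30 + 31 + 30 + 29 = 1826.

1826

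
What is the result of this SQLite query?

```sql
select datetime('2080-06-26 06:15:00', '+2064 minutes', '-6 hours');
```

2064 minutes = 34h 24m; +2064 minutes from 2080-06-26 06:15:00 is 2080-06-27 16:39:00 (crosses midnight).
-6 hours from 2080-06-27 16:39:00 is 2080-06-27 10:39:00.

2080-06-27 10:39:00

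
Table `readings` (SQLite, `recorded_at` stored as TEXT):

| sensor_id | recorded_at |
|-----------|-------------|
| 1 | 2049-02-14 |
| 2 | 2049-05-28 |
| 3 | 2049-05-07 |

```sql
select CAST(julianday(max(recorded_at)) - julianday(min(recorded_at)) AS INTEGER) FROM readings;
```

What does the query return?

103

MIN = 2049-02-14, MAX = 2049-05-28.
14 days remain in February 2049 after the 14th (28 − 14).
March 2049: 31 days.
April 2049: 30 days.
Then 28 days into May 2049.
Total: 14 + 31 + 30 + 28 = 103.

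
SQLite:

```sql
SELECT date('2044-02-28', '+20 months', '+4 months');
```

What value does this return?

2046-02-28

Adding +20 months to 2044-02-28 gives 2045-10-28.
Adding +4 months to 2045-10-28 gives 2046-02-28.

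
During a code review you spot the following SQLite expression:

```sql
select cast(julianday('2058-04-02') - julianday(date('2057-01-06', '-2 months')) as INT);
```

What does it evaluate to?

512

Adding -2 months to 2057-01-06 gives 2056-11-06.
24 days remain in November 2056 after the 6th (30 − 6).
Full months from December 2056 through March 2058 contribute their day counts.
Then 2 days into April 2058.
Total: 24 + 31 + 31 + 28 + 31 + 30 + 31 + 30 + 31 + 31 + 30 + 31 + 30 + 31 + 31 + 28 + 31 + 2 = 512.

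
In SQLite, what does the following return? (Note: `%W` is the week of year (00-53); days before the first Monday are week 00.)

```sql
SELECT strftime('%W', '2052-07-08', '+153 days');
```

49

First apply '+153 days': 2052-07-08 → 2052-12-08.
2052-12-08 is a Sunday. SQLite's %W counts Mondays since the year started; the result is 49.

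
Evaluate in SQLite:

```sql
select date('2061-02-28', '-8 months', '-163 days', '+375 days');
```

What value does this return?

Adding -8 months to 2061-02-28 gives 2060-06-28.
Applying '-163 days' to 2060-06-28: counting 163 days back gives 2060-01-17.
Applying '+375 days' to 2060-01-17: counting 375 days forward gives 2061-01-26.

2061-01-26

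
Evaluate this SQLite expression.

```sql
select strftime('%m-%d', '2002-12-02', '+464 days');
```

03-10

First apply '+464 days': 2002-12-02 → 2004-03-10.
`%m-%d` extracts the month-day: 03-10.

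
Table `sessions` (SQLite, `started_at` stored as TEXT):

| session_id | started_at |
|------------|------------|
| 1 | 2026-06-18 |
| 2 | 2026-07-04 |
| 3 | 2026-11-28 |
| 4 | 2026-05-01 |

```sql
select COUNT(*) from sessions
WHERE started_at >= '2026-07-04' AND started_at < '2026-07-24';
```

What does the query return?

1

Rows in [2026-07-04, 2026-07-24): 2026-07-04 → 1 row.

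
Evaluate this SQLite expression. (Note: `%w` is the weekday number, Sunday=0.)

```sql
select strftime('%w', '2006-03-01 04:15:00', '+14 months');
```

2

First apply '+14 months': 2006-03-01 04:15:00 → 2007-05-01 04:15:00.
2007-05-01 is a Tuesday; with Sunday=0 that is 2.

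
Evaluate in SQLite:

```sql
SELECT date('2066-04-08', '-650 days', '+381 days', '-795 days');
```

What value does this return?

Applying '-650 days' to 2066-04-08: counting 650 days back gives 2064-06-27.
Applying '+381 days' to 2064-06-27: counting 381 days forward gives 2065-07-13.
Applying '-795 days' to 2065-07-13: counting 795 days back gives 2063-05-10.

2063-05-10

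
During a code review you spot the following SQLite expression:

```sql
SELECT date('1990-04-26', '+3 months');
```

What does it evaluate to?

1990-07-26

Adding +3 months to 1990-04-26 gives 1990-07-26.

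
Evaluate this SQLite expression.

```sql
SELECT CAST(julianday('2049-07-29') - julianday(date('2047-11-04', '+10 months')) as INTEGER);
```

Adding +10 months to 2047-11-04 gives 2048-09-04.
26 days remain in September 2048 after the 4th (30 − 4).
Full months from October 2048 through June 2049 contribute their day counts.
Then 29 days into July 2049.
Total: 26 + 31 + 30 + 31 + 31 + 28 + 31 + 30 + 31 + 30 + 29 = 328.

328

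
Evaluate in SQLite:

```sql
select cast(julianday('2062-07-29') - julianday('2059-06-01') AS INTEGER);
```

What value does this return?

1154

29 days remain in June 2059 after the 1st (30 − 1).
Full months from July 2059 through June 2062 contribute their day counts.
Then 29 days into July 2062.
Total: 29 + 31 + 31 + 30 + 31 + 30 + 31 + 31 + 29 + 31 + 30 + 31 + 30 + 31 + 31 + 30 + 31 + 30 + 31 + 31 + 28 + 31 + 30 + 31 + 30 + 31 + 31 + 30 + 31 + 30 + 31 + 31 + 28 + 31 + 30 + 31 + 30 + 29 = 1154.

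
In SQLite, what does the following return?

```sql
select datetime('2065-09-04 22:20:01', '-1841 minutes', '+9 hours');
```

1841 minutes = 30h 41m; -1841 minutes from 2065-09-04 22:20:01 is 2065-09-03 15:39:01 (crosses midnight).
+9 hours from 2065-09-03 15:39:01 is 2065-09-04 00:39:01 (crosses midnight).

2065-09-04 00:39:01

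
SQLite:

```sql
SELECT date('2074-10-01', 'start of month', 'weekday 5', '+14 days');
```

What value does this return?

2074-10-19

`start of month` rewinds 2074-10-01 to 2074-10-01.
`weekday 5` advances to the next Friday; 2074-10-01 is a Monday, so it moves forward to 2074-10-05.
Advancing 14 more days within October lands on 2074-10-19.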